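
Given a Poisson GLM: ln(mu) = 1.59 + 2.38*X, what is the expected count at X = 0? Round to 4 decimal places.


Linear predictor: eta = 1.59 + (2.38)(0) = 1.5900.
Expected count: mu = exp(1.5900) = 4.9037.

4.9037


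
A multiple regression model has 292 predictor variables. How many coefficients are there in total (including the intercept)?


Each predictor gets one coefficient, plus one intercept.
Total parameters = 292 + 1 = 293.

293


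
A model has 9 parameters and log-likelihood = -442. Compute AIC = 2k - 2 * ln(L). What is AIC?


AIC = 2k - 2*loglik = 2(9) - 2(-442).
= 18 + 884 = 902.

902


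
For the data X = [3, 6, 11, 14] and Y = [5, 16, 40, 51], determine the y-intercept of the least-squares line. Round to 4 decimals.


The slope is b1 = 4.2877.
Sample means are xbar = 8.5000 and ybar = 28.0000.
Intercept: b0 = 28.0000 - (4.2877)(8.5000) = -8.4452.

-8.4452


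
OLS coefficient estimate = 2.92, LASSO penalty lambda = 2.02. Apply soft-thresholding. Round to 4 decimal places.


Absolute value: |2.92| = 2.92.
Compare to lambda = 2.02.
Since |beta| > lambda, coefficient = sign(beta)*(|beta| - lambda) = 0.9000.

0.9000


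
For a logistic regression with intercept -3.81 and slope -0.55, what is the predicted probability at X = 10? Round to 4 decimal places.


z = -3.81 + -0.55 * 10 = -9.3100.
Sigmoid: P = 1 / (1 + exp(9.3100)) = 0.0001.

0.0001


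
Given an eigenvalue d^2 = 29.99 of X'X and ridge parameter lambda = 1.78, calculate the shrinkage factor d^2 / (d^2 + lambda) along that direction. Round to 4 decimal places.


Denominator = d^2 + lambda = 29.99 + 1.78 = 31.7700.
Shrinkage = 29.99 / 31.7700 = 0.9440.

0.9440


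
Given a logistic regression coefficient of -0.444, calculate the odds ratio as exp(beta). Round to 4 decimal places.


Odds ratio = exp(beta) = exp(-0.444).
= 0.6415.

0.6415


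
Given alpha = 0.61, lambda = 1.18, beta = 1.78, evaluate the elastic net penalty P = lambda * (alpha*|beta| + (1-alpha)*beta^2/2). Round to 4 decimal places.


Compute:
L1 = 0.61 * 1.78 = 1.0858.
L2 = 0.39 * 1.78^2 / 2 = 0.6178.
Penalty = 1.18 * (1.0858 + 0.6178) = 2.0103.

2.0103


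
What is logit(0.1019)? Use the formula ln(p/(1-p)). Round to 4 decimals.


1 - p = 0.8981.
p/(1-p) = 0.1135.
logit = ln(0.1135) = -2.1763.

-2.1763


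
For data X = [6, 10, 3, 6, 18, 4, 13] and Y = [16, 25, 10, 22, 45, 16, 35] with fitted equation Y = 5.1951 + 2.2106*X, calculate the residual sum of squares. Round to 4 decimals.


Compute predicted values, then residuals = yi - yhat_i.
Residuals: [-2.4587, -2.3011, -1.8269, 3.5413, 0.0141, 1.9625, 1.0671].
SSres = sum(residual^2) = 32.2089.

32.2089


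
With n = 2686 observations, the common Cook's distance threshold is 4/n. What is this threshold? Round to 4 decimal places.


The threshold is 4/n.
4/2686 = 0.0015.

0.0015


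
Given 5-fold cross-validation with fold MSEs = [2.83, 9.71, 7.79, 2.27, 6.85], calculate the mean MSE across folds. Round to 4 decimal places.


Sum of fold MSEs = 29.4500.
Average = 29.4500 / 5 = 5.8900.

5.8900


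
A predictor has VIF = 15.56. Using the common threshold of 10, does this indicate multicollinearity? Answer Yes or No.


Compare VIF = 15.56 to the threshold of 10.
15.56 >= 10, so the answer is Yes.

Yes


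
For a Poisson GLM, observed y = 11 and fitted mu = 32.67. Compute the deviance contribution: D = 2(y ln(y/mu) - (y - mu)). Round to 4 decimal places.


Compute y*ln(y/mu) = 11*ln(11/32.67) = 11*-1.088562 = -11.974182.
y - mu = -21.67.
D = 2*(-11.974182 - (-21.67)) = 19.391636, which rounds to 19.3916.

19.3916


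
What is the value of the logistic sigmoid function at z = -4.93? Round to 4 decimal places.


Compute exp(4.9300) = 138.3795.
Sigmoid = 1 / (1 + 138.3795) = 1 / 139.3795 = 0.0072.

0.0072


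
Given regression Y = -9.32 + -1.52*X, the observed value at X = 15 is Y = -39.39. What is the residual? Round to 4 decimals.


Predicted = -9.32 + -1.52 * 15 = -32.1200.
Residual = -39.39 - -32.1200 = -7.2700.

-7.2700


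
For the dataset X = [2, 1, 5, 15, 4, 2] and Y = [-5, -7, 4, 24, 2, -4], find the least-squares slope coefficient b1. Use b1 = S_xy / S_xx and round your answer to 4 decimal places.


Calculate xbar = 4.8333, ybar = 2.3333.
S_xx = 134.8333, S_xy = 295.3333.
Using b1 = S_xy / S_xx = 295.3333 / 134.8333, we get b1 = 2.1904.

2.1904


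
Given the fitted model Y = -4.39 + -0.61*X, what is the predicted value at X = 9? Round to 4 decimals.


Predicted value:
Y = -4.39 + (-0.61)(9) = -4.39 + -5.4900 = -9.8800.

-9.8800


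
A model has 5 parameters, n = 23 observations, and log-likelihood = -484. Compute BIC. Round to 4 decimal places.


Compute k*ln(n) = 5*ln(23) = 5*3.135494 = 15.677470.
Then -2*loglik = 968.
BIC = 15.677470 + 968 = 983.677470, which rounds to 983.6775.

983.6775


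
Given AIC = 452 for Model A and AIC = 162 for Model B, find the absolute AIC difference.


|AIC_A - AIC_B| = |452 - 162| = 290.
Model B is preferred (lower AIC).

290


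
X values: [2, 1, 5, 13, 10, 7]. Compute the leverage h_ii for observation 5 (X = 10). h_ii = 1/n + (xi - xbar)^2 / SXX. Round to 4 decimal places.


Mean of X: xbar = 6.3333.
SXX = 107.3333.
For X = 10: h = 1/6 + (10 - 6.3333)^2/107.3333 = 0.2919.

0.2919


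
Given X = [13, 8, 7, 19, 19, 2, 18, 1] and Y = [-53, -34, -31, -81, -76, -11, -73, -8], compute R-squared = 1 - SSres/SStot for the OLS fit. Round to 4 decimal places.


The fitted line is Y = -3.3202 + -3.9131*X.
SSres = 16.9525, SStot = 5940.8750.
R^2 = 1 - SSres/SStot = 0.9971.

0.9971


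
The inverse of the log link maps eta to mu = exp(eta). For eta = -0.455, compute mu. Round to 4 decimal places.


Apply the inverse link:
mu = e^-0.455 = 0.6344.

0.6344


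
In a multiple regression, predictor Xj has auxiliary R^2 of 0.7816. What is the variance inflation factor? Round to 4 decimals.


VIF = 1 / (1 - 0.7816).
= 1 / 0.2184 = 4.5788.

4.5788


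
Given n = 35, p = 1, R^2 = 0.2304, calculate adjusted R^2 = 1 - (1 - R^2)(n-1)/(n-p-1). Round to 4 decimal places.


Plug in: Adj R^2 = 1 - (1 - 0.2304) * 34/33.
= 1 - 0.7696 * 34/33
= 1 - 26.1664 / 33
= 1 - 0.7929 = 0.2071.

0.2071


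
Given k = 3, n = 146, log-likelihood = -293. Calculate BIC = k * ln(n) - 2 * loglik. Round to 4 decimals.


Compute k*ln(n) = 3*ln(146) = 3*4.983607 = 14.950821.
Then -2*loglik = 586.
BIC = 14.950821 + 586 = 600.950821, which rounds to 600.9508.

600.9508


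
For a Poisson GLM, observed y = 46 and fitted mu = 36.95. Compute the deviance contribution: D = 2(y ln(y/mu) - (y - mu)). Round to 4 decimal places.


First: ln(46/36.95) = 0.219076.
Then: 46 * 0.219076 = 10.077496.
y - mu = 46 - 36.95 = 9.05.
D = 2(10.077496 - 9.05) = 2.054992, which rounds to 2.0550.

2.0550


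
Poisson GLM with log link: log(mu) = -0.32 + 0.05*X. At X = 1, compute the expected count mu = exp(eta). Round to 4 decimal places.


Linear predictor: eta = -0.32 + (0.05)(1) = -0.2700.
Expected count: mu = exp(-0.2700) = 0.7634.

0.7634


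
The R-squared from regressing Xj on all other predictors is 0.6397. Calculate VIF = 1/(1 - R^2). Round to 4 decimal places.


Using VIF = 1/(1 - R^2_j):
1 - 0.6397 = 0.3603.
VIF = 2.7755.

2.7755


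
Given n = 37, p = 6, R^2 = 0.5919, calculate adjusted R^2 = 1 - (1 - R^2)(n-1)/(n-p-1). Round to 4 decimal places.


Using the formula:
(1 - 0.5919) = 0.4081.
Multiply by 36/30: 0.4081 * 36 = 14.6916, then 14.6916 / 30 = 0.4897.
Adj R^2 = 1 - 0.4897 = 0.5103.

0.5103


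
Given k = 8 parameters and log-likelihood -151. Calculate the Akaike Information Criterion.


Compute:
2k = 2*8 = 16.
-2*loglik = -2*(-151) = 302.
AIC = 16 + 302 = 318.

318


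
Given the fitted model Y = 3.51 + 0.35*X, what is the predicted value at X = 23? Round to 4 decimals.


Plug X = 23 into Y = 3.51 + 0.35*X:
Y = 3.51 + 8.0500 = 11.5600.

11.5600


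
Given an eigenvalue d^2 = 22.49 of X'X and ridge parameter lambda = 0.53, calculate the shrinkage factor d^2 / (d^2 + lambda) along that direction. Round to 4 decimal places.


d^2 + lambda = 22.49 + 0.53 = 23.0200.
Shrinkage factor = 22.49/23.0200 = 0.9770.

0.9770


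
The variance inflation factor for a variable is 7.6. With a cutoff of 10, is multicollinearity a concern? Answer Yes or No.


Compare VIF = 7.6 to the threshold of 10.
7.6 < 10, so the answer is No.

No


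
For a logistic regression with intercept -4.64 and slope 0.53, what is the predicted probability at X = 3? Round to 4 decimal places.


z = -4.64 + 0.53 * 3 = -3.0500.
Sigmoid: P = 1 / (1 + exp(3.0500)) = 0.0452.

0.0452


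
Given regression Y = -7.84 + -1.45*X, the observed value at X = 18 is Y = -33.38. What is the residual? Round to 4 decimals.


Compute yhat = -7.84 + (-1.45)(18) = -33.9400.
Residual = actual - predicted = -33.38 - -33.9400 = 0.5600.

0.5600


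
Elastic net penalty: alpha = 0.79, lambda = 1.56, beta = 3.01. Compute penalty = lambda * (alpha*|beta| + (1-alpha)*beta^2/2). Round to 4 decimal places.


L1 component = 0.79 * |3.01| = 2.3779.
L2 component = 0.21 * 3.01^2 / 2 = 0.9513.
Penalty = 1.56 * (2.3779 + 0.9513) = 1.56 * 3.3292 = 5.1936.

5.1936


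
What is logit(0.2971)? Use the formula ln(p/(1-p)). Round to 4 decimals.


The odds are p/(1-p) = 0.2971 / 0.7029 = 0.4227.
logit(p) = ln(0.4227) = -0.8611.

-0.8611


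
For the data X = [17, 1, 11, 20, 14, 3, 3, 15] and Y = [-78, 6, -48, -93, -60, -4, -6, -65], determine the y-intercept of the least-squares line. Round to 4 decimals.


First find the slope: b1 = -5.1603.
Means: xbar = 10.5000, ybar = -43.5000.
b0 = ybar - b1 * xbar = -43.5000 - -5.1603 * 10.5000 = 10.6834.

10.6834


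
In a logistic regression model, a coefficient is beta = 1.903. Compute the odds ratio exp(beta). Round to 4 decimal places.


exp(1.903) = 6.7060.
So the odds ratio is 6.7060.

6.7060


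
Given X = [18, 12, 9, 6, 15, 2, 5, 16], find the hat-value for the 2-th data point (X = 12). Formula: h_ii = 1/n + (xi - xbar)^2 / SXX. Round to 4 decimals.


n = 8, xbar = 10.3750.
SXX = sum((xi - xbar)^2) = 233.8750.
h = 1/8 + (12 - 10.3750)^2 / 233.8750 = 0.1363.

0.1363


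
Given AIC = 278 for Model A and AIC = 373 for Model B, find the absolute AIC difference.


Absolute difference = |278 - 373| = 95.
The model with lower AIC (A) is preferred.

95


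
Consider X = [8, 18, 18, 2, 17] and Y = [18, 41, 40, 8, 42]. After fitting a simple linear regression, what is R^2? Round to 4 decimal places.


Fit the OLS line: b0 = 2.6790, b1 = 2.1525.
SSres = 14.2907.
SStot = 992.8000.
R^2 = 1 - 14.2907/992.8000 = 0.9856.

0.9856


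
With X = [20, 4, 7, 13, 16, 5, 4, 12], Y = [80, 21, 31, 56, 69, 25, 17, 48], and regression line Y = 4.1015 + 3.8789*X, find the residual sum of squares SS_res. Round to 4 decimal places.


For each point, residual = actual - predicted.
Residuals: [-1.6795, 1.3829, -0.2538, 1.4728, 2.8361, 1.5040, -2.6171, -2.6483].
Sum of squared residuals = 31.1349.

31.1349


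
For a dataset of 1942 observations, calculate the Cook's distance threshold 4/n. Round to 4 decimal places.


The threshold is 4/n.
4/1942 = 0.0021.

0.0021


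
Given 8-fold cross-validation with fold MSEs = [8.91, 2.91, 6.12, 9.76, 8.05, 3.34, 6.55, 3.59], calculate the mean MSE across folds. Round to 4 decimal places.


Sum of fold MSEs = 49.2300.
Average = 49.2300 / 8 = 6.1538.

6.1538


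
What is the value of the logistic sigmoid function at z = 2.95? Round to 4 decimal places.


exp(-2.9500) = 0.0523.
1 + exp(-z) = 1.0523.
sigmoid = 1/1.0523 = 0.9503.

0.9503


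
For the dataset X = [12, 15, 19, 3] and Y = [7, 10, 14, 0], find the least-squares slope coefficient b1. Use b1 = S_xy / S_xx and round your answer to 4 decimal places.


First compute the means: xbar = 12.2500, ybar = 7.7500.
Then S_xx = sum((xi - xbar)^2) = 138.7500.
S_xy = sum((xi - xbar)(yi - ybar)) = 120.2500.
b1 = S_xy / S_xx = 120.2500 / 138.7500 = 0.8667.

0.8667


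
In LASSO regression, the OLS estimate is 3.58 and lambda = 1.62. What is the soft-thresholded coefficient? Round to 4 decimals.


Check: |3.58| = 3.58 vs lambda = 1.62.
Since |beta| > lambda, coefficient = sign(beta)*(|beta| - lambda) = 1.9600.
Soft-thresholded coefficient = 1.9600.

1.9600


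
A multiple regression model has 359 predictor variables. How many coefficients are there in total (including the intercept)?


Including the intercept, the model has 359 predictor coefficients + 1 intercept.
Total = 360.

360


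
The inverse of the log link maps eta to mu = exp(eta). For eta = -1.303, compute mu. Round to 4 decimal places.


mu = exp(eta) = exp(-1.303).
= 0.2717.

0.2717


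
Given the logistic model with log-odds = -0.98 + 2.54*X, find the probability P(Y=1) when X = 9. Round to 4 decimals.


Compute z = -0.98 + (2.54)(9) = 21.8800.
exp(-z) = 0.0000.
P = 1/(1 + 0.0000) = 1.0000.

1.0000


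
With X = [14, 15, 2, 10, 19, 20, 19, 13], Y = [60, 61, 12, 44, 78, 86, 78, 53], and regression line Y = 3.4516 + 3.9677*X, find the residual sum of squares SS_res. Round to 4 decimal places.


Compute predicted values, then residuals = yi - yhat_i.
Residuals: [1.0006, -1.9671, 0.6130, 0.8714, -0.8379, 3.1944, -0.8379, -2.0317].
SSres = sum(residual^2) = 21.7419.

21.7419


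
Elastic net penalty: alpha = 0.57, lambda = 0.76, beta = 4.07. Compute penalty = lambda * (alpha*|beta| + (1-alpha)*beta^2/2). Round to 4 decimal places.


Compute:
L1 = 0.57 * 4.07 = 2.3199.
L2 = 0.43 * 4.07^2 / 2 = 3.5615.
Penalty = 0.76 * (2.3199 + 3.5615) = 4.4698.

4.4698


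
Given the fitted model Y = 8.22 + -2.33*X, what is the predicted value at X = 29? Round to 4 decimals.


Predicted value:
Y = 8.22 + (-2.33)(29) = 8.22 + -67.5700 = -59.3500.

-59.3500


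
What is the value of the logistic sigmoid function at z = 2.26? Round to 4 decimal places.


Compute exp(-2.2600) = 0.1044.
Sigmoid = 1 / (1 + 0.1044) = 1 / 1.1044 = 0.9055.

0.9055


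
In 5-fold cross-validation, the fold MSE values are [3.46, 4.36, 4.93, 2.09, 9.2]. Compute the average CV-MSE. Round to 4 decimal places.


Total MSE across folds = 24.0400.
CV-MSE = 24.0400/5 = 4.8080.

4.8080


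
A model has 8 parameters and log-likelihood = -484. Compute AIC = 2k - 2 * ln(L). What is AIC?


AIC = 2*8 - 2*(-484).
= 16 + 968 = 984.

984


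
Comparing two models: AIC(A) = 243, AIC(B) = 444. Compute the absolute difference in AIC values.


Compute |243 - 444| = 201.
Model A has the smaller AIC.

201


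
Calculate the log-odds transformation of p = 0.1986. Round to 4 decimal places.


1 - p = 0.8014.
p/(1-p) = 0.2478.
logit = ln(0.2478) = -1.3951.

-1.3951


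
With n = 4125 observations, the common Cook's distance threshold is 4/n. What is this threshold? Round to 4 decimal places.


The threshold is 4/n.
4/4125 = 0.0010.

0.0010


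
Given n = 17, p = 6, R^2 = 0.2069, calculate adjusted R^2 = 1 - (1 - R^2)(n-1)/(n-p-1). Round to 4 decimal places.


Adjusted R^2 = 1 - (1 - R^2) * (n-1)/(n-p-1).
(1 - R^2) = 0.7931.
(n-1)/(n-p-1) = 16/10.
(1 - R^2) * (n-1) = 0.7931 * 16 = 12.6896.
Divide by (n-p-1): 12.6896 / 10 = 1.2690.
Adj R^2 = 1 - 1.2690 = -0.2690.

-0.2690


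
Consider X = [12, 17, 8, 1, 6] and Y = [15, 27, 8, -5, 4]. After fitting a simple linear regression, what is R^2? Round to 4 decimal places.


The fitted line is Y = -7.6322 + 1.9809*X.
SSres = 2.7466, SStot = 578.8000.
R^2 = 1 - SSres/SStot = 0.9953.

0.9953


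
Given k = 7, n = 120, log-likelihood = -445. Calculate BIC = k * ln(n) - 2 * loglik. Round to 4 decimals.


k * ln(n) = 7 * ln(120) = 7 * 4.787492 = 33.512444.
-2 * loglik = -2 * (-445) = 890.
BIC = 33.512444 + 890 = 923.512444, which rounds to 923.5124.

923.5124


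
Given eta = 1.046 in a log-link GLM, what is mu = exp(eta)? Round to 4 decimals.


The inverse log link gives:
mu = exp(1.046) = 2.8462.

2.8462


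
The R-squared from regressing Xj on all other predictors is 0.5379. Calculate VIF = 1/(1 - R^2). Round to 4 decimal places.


Denominator: 1 - 0.5379 = 0.4621.
VIF = 1 / 0.4621 = 2.1640.

2.1640


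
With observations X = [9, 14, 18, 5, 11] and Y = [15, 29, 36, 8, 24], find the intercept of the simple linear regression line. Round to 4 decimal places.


Compute b1 = 2.2243 from the OLS formula.
With xbar = 11.4000 and ybar = 22.4000, the intercept is:
b0 = 22.4000 - 2.2243 * 11.4000 = -2.9568.

-2.9568


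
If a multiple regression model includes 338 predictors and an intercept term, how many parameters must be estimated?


Each predictor gets one coefficient, plus one intercept.
Total parameters = 338 + 1 = 339.

339


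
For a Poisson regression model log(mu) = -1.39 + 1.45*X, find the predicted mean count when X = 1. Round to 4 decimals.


eta = -1.39 + 1.45 * 1 = 0.0600.
mu = exp(0.0600) = 1.0618.

1.0618


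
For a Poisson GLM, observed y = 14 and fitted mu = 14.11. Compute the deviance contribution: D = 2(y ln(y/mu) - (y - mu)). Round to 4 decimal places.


y/mu = 14/14.11 = 0.992204 (approx.), and ln(14/14.11) = -0.007826.
y * ln(y/mu) = 14 * -0.007826 = -0.109564.
y - mu = -0.11.
D = 2 * (-0.109564 - -0.11) = 0.000872, which rounds to 0.0009.

0.0009


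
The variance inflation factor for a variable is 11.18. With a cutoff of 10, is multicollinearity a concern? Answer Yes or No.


Compare VIF = 11.18 to the threshold of 10.
11.18 >= 10, so the answer is Yes.

Yes


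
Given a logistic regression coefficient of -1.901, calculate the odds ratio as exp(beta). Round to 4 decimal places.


Odds ratio = exp(beta) = exp(-1.901).
= 0.1494.

0.1494


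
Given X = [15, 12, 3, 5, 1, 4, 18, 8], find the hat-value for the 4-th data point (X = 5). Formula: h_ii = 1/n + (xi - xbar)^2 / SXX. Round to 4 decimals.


Mean of X: xbar = 8.2500.
SXX = 263.5000.
For X = 5: h = 1/8 + (5 - 8.2500)^2/263.5000 = 0.1651.

0.1651


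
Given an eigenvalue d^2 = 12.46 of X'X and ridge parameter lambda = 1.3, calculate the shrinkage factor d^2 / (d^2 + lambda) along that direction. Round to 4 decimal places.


Compute the denominator: 12.46 + 1.3 = 13.7600.
Shrinkage factor = 12.46 / 13.7600 = 0.9055.

0.9055


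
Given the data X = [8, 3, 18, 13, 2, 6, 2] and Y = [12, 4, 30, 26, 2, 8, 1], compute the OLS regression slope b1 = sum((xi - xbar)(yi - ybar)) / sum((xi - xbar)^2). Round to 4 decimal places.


Calculate xbar = 7.4286, ybar = 11.8571.
S_xx = 223.7143, S_xy = 423.4286.
Using b1 = S_xy / S_xx = 423.4286 / 223.7143, we get b1 = 1.8927.

1.8927


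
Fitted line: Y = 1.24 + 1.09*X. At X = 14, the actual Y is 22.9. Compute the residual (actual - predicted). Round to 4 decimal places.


Fitted value at X = 14 is yhat = 1.24 + 1.09*14 = 16.5000.
Residual = 22.9 - 16.5000 = 6.4000.

6.4000


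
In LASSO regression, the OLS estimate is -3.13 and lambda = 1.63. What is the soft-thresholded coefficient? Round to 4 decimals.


|beta_OLS| = 3.13.
lambda = 1.63.
Since |beta| > lambda, coefficient = sign(beta)*(|beta| - lambda) = -1.5000.
Result = -1.5000.

-1.5000


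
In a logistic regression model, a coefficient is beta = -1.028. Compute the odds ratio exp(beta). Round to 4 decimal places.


The odds ratio is computed as:
OR = e^(-1.028) = 0.3577.

0.3577


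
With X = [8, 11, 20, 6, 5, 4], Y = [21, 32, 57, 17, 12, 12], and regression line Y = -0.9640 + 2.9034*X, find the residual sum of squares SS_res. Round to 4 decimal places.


For each point, residual = actual - predicted.
Residuals: [-1.2632, 1.0266, -0.1040, 0.5436, -1.5530, 1.3504].
Sum of squared residuals = 7.1913.

7.1913


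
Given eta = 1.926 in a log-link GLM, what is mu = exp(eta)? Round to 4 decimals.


Apply the inverse link:
mu = e^1.926 = 6.8620.

6.8620


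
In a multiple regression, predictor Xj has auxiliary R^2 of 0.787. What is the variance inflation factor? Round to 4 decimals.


Using VIF = 1/(1 - R^2_j):
1 - 0.787 = 0.213.
VIF = 4.6948.

4.6948


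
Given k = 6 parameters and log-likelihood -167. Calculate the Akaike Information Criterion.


AIC = 2*6 - 2*(-167).
= 12 + 334 = 346.

346


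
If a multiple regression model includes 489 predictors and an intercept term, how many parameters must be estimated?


Each predictor gets one coefficient, plus one intercept.
Total parameters = 489 + 1 = 490.

490


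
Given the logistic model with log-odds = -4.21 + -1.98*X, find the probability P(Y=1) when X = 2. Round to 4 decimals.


Compute z = -4.21 + (-1.98)(2) = -8.1700.
exp(-z) = 3533.3440.
P = 1/(1 + 3533.3440) = 0.0003.

0.0003


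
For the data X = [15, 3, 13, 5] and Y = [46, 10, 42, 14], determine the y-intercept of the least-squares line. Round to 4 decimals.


First find the slope: b1 = 3.1538.
Means: xbar = 9.0000, ybar = 28.0000.
b0 = ybar - b1 * xbar = 28.0000 - 3.1538 * 9.0000 = -0.3846.

-0.3846


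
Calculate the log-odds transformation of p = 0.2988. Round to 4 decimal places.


The odds are p/(1-p) = 0.2988 / 0.7012 = 0.4261.
logit(p) = ln(0.4261) = -0.8530.

-0.8530


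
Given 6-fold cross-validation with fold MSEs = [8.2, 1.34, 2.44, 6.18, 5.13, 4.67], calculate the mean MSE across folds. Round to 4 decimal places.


Sum of fold MSEs = 27.9600.
Average = 27.9600 / 6 = 4.6600.

4.6600


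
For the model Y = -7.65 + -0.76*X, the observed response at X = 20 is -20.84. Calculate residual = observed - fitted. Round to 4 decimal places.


Predicted = -7.65 + -0.76 * 20 = -22.8500.
Residual = -20.84 - -22.8500 = 2.0100.

2.0100


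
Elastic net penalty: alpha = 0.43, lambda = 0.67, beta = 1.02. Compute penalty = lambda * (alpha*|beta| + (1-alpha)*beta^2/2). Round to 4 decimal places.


L1 component = 0.43 * |1.02| = 0.4386.
L2 component = 0.57 * 1.02^2 / 2 = 0.2965.
Penalty = 0.67 * (0.4386 + 0.2965) = 0.67 * 0.7351 = 0.4925.

0.4925


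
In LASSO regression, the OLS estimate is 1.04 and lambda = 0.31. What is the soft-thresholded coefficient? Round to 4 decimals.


Absolute value: |1.04| = 1.04.
Compare to lambda = 0.31.
Since |beta| > lambda, coefficient = sign(beta)*(|beta| - lambda) = 0.7300.

0.7300


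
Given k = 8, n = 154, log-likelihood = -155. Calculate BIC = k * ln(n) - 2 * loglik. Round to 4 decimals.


ln(154) = 5.036953.
k * ln(n) = 8 * 5.036953 = 40.295624.
-2L = 310.
BIC = 40.295624 + 310 = 350.295624, which rounds to 350.2956.

350.2956


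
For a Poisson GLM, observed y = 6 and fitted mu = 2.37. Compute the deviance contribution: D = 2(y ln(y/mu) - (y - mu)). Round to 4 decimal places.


First: ln(6/2.37) = 0.928870.
Then: 6 * 0.928870 = 5.573220.
y - mu = 6 - 2.37 = 3.63.
D = 2(5.573220 - 3.63) = 3.886440, which rounds to 3.8864.

3.8864


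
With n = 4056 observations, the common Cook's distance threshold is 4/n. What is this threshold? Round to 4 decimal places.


The threshold is 4/n.
4/4056 = 0.0010.

0.0010


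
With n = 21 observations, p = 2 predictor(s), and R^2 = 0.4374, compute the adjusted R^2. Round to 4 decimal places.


Adjusted R^2 = 1 - (1 - R^2) * (n-1)/(n-p-1).
(1 - R^2) = 0.5626.
(n-1)/(n-p-1) = 20/18.
(1 - R^2) * (n-1) = 0.5626 * 20 = 11.2520.
Divide by (n-p-1): 11.2520 / 18 = 0.6251.
Adj R^2 = 1 - 0.6251 = 0.3749.

0.3749


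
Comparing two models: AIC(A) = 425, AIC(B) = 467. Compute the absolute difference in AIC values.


Compute |425 - 467| = 42.
Model A has the smaller AIC.

42


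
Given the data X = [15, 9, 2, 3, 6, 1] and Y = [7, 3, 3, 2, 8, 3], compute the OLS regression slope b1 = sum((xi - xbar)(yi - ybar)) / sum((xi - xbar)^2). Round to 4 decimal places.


The sample means are xbar = 6.0000 and ybar = 4.3333.
Compute S_xx = 140.0000 and S_xy = 39.0000.
Slope b1 = S_xy / S_xx = 39.0000 / 140.0000 = 0.2786.

0.2786


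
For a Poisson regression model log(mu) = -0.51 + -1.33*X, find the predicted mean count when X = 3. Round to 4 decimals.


Compute eta = -0.51 + -1.33 * 3 = -4.5000.
Apply inverse link: mu = e^-4.5000 = 0.0111.

0.0111


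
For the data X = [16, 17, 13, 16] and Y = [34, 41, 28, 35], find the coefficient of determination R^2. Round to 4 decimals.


The fitted line is Y = -10.2778 + 2.8889*X.
SSres = 9.8889, SStot = 85.0000.
R^2 = 1 - SSres/SStot = 0.8837.

0.8837


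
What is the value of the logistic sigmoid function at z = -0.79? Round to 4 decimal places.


First, exp(0.7900) = 2.2034.
Then sigma(z) = 1/(1 + 2.2034) = 0.3122.

0.3122


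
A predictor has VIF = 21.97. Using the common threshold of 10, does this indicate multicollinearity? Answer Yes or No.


Compare VIF = 21.97 to the threshold of 10.
21.97 >= 10, so the answer is Yes.

Yes


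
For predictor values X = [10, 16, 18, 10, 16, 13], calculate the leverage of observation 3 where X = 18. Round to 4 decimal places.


Mean of X: xbar = 13.8333.
SXX = 56.8333.
For X = 18: h = 1/6 + (18 - 13.8333)^2/56.8333 = 0.4721.

0.4721


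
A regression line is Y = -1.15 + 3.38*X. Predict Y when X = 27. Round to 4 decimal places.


Predicted value:
Y = -1.15 + (3.38)(27) = -1.15 + 91.2600 = 90.1100.

90.1100


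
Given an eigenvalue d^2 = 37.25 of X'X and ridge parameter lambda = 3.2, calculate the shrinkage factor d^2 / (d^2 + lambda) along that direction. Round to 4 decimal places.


Denominator = d^2 + lambda = 37.25 + 3.2 = 40.4500.
Shrinkage = 37.25 / 40.4500 = 0.9209.

0.9209


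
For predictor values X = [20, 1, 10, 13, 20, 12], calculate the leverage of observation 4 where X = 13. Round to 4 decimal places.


Compute xbar = 12.6667 with n = 6 observations.
SXX = 251.3333.
Leverage = 1/6 + (13 - 12.6667)^2/251.3333 = 0.1671.

0.1671


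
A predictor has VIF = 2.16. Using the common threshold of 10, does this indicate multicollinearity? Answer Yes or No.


Check: VIF = 2.16 vs threshold = 10.
Since 2.16 < 10, the answer is No.

No


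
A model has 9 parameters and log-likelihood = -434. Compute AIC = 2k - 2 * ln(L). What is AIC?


Compute:
2k = 2*9 = 18.
-2*loglik = -2*(-434) = 868.
AIC = 18 + 868 = 886.

886


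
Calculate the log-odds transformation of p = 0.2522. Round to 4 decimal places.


Compute the odds: 0.2522/0.7478 = 0.3373.
Take the natural log: ln(0.3373) = -1.0869.

-1.0869


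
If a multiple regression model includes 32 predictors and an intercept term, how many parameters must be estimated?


Including the intercept, the model has 32 predictor coefficients + 1 intercept.
Total = 33.

33


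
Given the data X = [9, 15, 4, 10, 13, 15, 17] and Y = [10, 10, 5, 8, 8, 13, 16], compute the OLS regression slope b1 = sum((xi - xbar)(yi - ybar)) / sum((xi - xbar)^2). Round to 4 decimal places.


Calculate xbar = 11.8571, ybar = 10.0000.
S_xx = 120.8571, S_xy = 81.0000.
Using b1 = S_xy / S_xx = 81.0000 / 120.8571, we get b1 = 0.6702.

0.6702


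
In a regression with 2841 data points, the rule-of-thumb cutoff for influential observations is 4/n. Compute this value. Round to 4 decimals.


Cook's distance cutoff = 4/n = 4/2841.
= 0.0014.

0.0014


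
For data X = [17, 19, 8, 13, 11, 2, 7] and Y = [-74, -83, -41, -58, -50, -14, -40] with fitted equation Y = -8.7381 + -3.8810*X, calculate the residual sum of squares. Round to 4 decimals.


Predicted values from Y = -8.7381 + -3.8810*X.
Residuals: [0.7151, -0.5229, -1.2139, 1.1911, 1.4291, 2.5001, -4.0949].
SSres = 28.7381.

28.7381


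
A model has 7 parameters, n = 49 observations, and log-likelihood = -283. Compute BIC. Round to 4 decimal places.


Compute k*ln(n) = 7*ln(49) = 7*3.891820 = 27.242740.
Then -2*loglik = 566.
BIC = 27.242740 + 566 = 593.242740, which rounds to 593.2427.

593.2427


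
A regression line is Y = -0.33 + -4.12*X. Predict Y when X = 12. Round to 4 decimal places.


Plug X = 12 into Y = -0.33 + -4.12*X:
Y = -0.33 + -49.4400 = -49.7700.

-49.7700


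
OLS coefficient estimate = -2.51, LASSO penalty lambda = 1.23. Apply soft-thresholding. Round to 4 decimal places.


|beta_OLS| = 2.51.
lambda = 1.23.
Since |beta| > lambda, coefficient = sign(beta)*(|beta| - lambda) = -1.2800.
Result = -1.2800.

-1.2800


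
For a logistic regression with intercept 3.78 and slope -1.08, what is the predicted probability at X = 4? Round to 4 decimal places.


z = 3.78 + -1.08 * 4 = -0.5400.
Sigmoid: P = 1 / (1 + exp(0.5400)) = 0.3682.

0.3682


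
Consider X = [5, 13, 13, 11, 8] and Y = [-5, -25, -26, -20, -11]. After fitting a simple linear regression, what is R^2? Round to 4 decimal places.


After computing the OLS fit (b0=8.8500, b1=-2.6250):
SSres = 2.4500, SStot = 333.2000.
R^2 = 1 - 2.4500/333.2000 = 0.9926.

0.9926


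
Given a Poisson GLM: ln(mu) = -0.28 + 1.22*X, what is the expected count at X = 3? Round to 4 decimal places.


Compute eta = -0.28 + 1.22 * 3 = 3.3800.
Apply inverse link: mu = e^3.3800 = 29.3708.

29.3708


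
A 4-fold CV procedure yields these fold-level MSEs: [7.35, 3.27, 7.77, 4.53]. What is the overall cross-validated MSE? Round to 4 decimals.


Add all fold MSEs: 22.9200.
Divide by k = 4: 22.9200/4 = 5.7300.

5.7300


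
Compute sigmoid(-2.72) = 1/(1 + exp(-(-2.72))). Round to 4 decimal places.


Compute exp(2.7200) = 15.1803.
Sigmoid = 1 / (1 + 15.1803) = 1 / 16.1803 = 0.0618.

0.0618


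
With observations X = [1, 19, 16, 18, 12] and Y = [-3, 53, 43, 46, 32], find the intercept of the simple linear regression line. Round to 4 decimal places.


First find the slope: b1 = 3.0112.
Means: xbar = 13.2000, ybar = 34.2000.
b0 = ybar - b1 * xbar = 34.2000 - 3.0112 * 13.2000 = -5.5475.

-5.5475


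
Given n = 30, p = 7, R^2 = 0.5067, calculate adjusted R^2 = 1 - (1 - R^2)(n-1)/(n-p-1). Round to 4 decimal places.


Using the formula:
(1 - 0.5067) = 0.4933.
Multiply by 29/22: 0.4933 * 29 = 14.3057, then 14.3057 / 22 = 0.6503.
Adj R^2 = 1 - 0.6503 = 0.3497.

0.3497


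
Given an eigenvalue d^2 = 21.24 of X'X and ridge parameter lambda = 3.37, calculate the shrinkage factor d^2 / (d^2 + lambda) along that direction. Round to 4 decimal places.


Compute the denominator: 21.24 + 3.37 = 24.6100.
Shrinkage factor = 21.24 / 24.6100 = 0.8631.

0.8631


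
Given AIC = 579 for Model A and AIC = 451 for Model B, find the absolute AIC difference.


|AIC_A - AIC_B| = |579 - 451| = 128.
Model B is preferred (lower AIC).

128


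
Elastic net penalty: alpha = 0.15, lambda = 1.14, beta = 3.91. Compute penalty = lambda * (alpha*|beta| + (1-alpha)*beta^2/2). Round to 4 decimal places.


L1 component = 0.15 * |3.91| = 0.5865.
L2 component = 0.85 * 3.91^2 / 2 = 6.4974.
Penalty = 1.14 * (0.5865 + 6.4974) = 1.14 * 7.0839 = 8.0757.

8.0757


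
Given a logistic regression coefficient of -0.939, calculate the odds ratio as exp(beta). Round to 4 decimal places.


Odds ratio = exp(beta) = exp(-0.939).
= 0.3910.

0.3910


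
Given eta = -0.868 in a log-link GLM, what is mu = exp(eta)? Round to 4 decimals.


Apply the inverse link:
mu = e^-0.868 = 0.4198.

0.4198


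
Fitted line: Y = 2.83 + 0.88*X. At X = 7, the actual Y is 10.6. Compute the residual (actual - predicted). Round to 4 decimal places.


Fitted value at X = 7 is yhat = 2.83 + 0.88*7 = 8.9900.
Residual = 10.6 - 8.9900 = 1.6100.

1.6100


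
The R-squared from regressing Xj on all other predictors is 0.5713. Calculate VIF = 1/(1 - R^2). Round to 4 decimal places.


Denominator: 1 - 0.5713 = 0.4287.
VIF = 1 / 0.4287 = 2.3326.

2.3326


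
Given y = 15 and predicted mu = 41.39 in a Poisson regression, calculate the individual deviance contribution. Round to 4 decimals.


y/mu = 15/41.39 = 0.362406 (approx.), and ln(15/41.39) = -1.014989.
y * ln(y/mu) = 15 * -1.014989 = -15.224835.
y - mu = -26.39.
D = 2 * (-15.224835 - -26.39) = 22.330330, which rounds to 22.3303.

22.3303


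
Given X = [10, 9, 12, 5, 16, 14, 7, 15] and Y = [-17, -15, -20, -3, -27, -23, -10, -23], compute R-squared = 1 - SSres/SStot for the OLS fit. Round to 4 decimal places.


Fit the OLS line: b0 = 4.2407, b1 = -1.9537.
SSres = 17.2685.
SStot = 429.5000.
R^2 = 1 - 17.2685/429.5000 = 0.9598.

0.9598


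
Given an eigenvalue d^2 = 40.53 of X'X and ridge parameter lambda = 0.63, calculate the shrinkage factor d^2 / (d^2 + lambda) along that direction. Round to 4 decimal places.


Denominator = d^2 + lambda = 40.53 + 0.63 = 41.1600.
Shrinkage = 40.53 / 41.1600 = 0.9847.

0.9847


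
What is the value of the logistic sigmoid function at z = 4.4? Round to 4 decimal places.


exp(-4.4000) = 0.0123.
1 + exp(-z) = 1.0123.
sigmoid = 1/1.0123 = 0.9879.

0.9879


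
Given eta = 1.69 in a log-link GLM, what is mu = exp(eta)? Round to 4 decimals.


The inverse log link gives:
mu = exp(1.69) = 5.4195.

5.4195


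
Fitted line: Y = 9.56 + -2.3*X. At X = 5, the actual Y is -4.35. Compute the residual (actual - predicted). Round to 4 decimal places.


Predicted = 9.56 + -2.3 * 5 = -1.9400.
Residual = -4.35 - -1.9400 = -2.4100.

-2.4100


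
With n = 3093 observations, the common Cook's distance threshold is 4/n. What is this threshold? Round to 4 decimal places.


The threshold is 4/n.
4/3093 = 0.0013.

0.0013


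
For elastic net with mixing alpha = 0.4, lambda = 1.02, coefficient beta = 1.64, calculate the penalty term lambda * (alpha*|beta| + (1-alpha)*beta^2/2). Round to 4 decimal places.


alpha * |beta| = 0.4 * 1.64 = 0.6560.
(1-alpha) * beta^2/2 = 0.6 * 2.6896/2 = 0.8069.
Total = 1.02 * (0.6560 + 0.8069) = 1.4921.

1.4921


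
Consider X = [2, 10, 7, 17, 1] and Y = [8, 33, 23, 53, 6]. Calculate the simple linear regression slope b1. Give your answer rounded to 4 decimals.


Calculate xbar = 7.4000, ybar = 24.6000.
S_xx = 169.2000, S_xy = 503.8000.
Using b1 = S_xy / S_xx = 503.8000 / 169.2000, we get b1 = 2.9775.

2.9775


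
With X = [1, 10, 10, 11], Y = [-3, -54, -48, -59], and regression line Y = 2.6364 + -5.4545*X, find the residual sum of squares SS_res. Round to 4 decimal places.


For each point, residual = actual - predicted.
Residuals: [-0.1819, -2.0914, 3.9086, -1.6369].
Sum of squared residuals = 22.3636.

22.3636


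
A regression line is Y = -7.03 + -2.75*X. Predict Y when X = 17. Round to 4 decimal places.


Plug X = 17 into Y = -7.03 + -2.75*X:
Y = -7.03 + -46.7500 = -53.7800.

-53.7800


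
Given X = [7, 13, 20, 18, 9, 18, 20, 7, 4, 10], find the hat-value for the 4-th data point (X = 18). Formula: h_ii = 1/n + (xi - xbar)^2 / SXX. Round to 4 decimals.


n = 10, xbar = 12.6000.
SXX = sum((xi - xbar)^2) = 324.4000.
h = 1/10 + (18 - 12.6000)^2 / 324.4000 = 0.1899.

0.1899


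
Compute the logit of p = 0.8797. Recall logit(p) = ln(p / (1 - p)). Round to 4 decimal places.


The odds are p/(1-p) = 0.8797 / 0.1203 = 7.3126.
logit(p) = ln(7.3126) = 1.9896.

1.9896


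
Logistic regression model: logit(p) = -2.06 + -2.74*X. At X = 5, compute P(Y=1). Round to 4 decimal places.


Linear predictor: z = -2.06 + -2.74 * 5 = -15.7600.
P = 1/(1 + exp(15.7600)) = 1/(1 + 6990062.1119) = 0.0000.

0.0000


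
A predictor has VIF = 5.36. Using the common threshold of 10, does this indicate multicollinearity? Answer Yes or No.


Check: VIF = 5.36 vs threshold = 10.
Since 5.36 < 10, the answer is No.

No


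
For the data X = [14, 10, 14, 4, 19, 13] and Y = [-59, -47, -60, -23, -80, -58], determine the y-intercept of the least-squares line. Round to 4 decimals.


Compute b1 = -3.7420 from the OLS formula.
With xbar = 12.3333 and ybar = -54.5000, the intercept is:
b0 = -54.5000 - -3.7420 * 12.3333 = -8.3484.

-8.3484


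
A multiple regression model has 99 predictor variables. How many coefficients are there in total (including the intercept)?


Each predictor gets one coefficient, plus one intercept.
Total parameters = 99 + 1 = 100.

100


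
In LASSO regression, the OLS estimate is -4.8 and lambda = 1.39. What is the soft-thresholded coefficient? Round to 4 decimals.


Absolute value: |-4.8| = 4.8.
Compare to lambda = 1.39.
Since |beta| > lambda, coefficient = sign(beta)*(|beta| - lambda) = -3.4100.

-3.4100


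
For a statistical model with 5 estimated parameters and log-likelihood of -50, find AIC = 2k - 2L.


AIC = 2*5 - 2*(-50).
= 10 + 100 = 110.

110


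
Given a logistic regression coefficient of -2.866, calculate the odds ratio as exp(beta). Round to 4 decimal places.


The odds ratio is computed as:
OR = e^(-2.866) = 0.0569.

0.0569


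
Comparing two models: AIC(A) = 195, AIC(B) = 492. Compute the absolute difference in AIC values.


|AIC_A - AIC_B| = |195 - 492| = 297.
Model A is preferred (lower AIC).

297


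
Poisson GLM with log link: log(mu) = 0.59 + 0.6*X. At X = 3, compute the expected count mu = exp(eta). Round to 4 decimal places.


Linear predictor: eta = 0.59 + (0.6)(3) = 2.3900.
Expected count: mu = exp(2.3900) = 10.9135.

10.9135


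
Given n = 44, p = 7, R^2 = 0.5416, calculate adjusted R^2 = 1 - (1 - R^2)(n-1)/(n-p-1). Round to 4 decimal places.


Plug in: Adj R^2 = 1 - (1 - 0.5416) * 43/36.
= 1 - 0.4584 * 43/36
= 1 - 19.7112 / 36
= 1 - 0.5475 = 0.4525.

0.4525


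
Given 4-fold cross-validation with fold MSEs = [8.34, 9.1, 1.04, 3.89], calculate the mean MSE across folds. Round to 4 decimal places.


Add all fold MSEs: 22.3700.
Divide by k = 4: 22.3700/4 = 5.5925.

5.5925


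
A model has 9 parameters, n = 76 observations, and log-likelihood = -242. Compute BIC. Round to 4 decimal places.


Compute k*ln(n) = 9*ln(76) = 9*4.330733 = 38.976597.
Then -2*loglik = 484.
BIC = 38.976597 + 484 = 522.976597, which rounds to 522.9766.

522.9766


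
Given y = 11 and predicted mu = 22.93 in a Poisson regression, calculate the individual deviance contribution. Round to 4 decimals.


First: ln(11/22.93) = -0.734551.
Then: 11 * -0.734551 = -8.080061.
y - mu = 11 - 22.93 = -11.93.
D = 2(-8.080061 - -11.93) = 7.699878, which rounds to 7.6999.

7.6999


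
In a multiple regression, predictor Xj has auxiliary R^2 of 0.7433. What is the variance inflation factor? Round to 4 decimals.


Denominator: 1 - 0.7433 = 0.2567.
VIF = 1 / 0.2567 = 3.8956.

3.8956


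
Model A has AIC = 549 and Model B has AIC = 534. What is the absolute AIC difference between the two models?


Compute |549 - 534| = 15.
Model B has the smaller AIC.

15


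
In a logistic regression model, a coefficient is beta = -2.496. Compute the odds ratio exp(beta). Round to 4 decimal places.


Odds ratio = exp(beta) = exp(-2.496).
= 0.0824.

0.0824


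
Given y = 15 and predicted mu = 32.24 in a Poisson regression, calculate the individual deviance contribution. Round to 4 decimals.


y/mu = 15/32.24 = 0.465261 (approx.), and ln(15/32.24) = -0.765158.
y * ln(y/mu) = 15 * -0.765158 = -11.477370.
y - mu = -17.24.
D = 2 * (-11.477370 - -17.24) = 11.525260, which rounds to 11.5253.

11.5253


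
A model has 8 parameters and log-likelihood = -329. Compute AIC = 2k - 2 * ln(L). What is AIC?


AIC = 2*8 - 2*(-329).
= 16 + 658 = 674.

674


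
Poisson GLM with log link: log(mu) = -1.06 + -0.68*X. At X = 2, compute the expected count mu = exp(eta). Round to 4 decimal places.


Linear predictor: eta = -1.06 + (-0.68)(2) = -2.4200.
Expected count: mu = exp(-2.4200) = 0.0889.

0.0889


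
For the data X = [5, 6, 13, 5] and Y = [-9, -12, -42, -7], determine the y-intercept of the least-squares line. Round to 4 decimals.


First find the slope: b1 = -4.2570.
Means: xbar = 7.2500, ybar = -17.5000.
b0 = ybar - b1 * xbar = -17.5000 - -4.2570 * 7.2500 = 13.3631.

13.3631


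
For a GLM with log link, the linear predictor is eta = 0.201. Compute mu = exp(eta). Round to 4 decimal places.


The inverse log link gives:
mu = exp(0.201) = 1.2226.

1.2226


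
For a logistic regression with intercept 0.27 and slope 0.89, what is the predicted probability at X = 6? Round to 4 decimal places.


Compute z = 0.27 + (0.89)(6) = 5.6100.
exp(-z) = 0.0037.
P = 1/(1 + 0.0037) = 0.9964.

0.9964
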